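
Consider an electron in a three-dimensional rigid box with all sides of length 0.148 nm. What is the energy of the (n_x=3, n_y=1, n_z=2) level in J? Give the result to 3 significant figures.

For a 3D rectangular well E = (h²/8m_e)·Σ n_i²/L_i² = (6.626×10^-34)²/(8·9.109×10^-31) · [3²/(0.148 nm)² + 1²/(0.148 nm)² + 2²/(0.148 nm)²].
Evaluating gives E = 3.85×10^-17 J.

E = 3.85×10^-17 J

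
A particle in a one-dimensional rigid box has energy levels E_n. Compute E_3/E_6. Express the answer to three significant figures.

E_n ∝ n², so E_3/E_6 = 3²/6² = 9/36 = 0.250.

0.250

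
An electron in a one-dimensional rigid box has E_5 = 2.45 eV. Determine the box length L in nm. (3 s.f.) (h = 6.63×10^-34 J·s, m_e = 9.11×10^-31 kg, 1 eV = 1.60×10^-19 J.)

L = 1.96 nm

From E_n = n²h²/(8m_eL²), L = n·h/√(8m_eE_n).
E_5 = 2.45 eV = 3.920×10^-19 J, so L = 5·6.63×10^-34/√(8·9.11×10^-31·3.920×10^-19) = 1.96×10^-9 m = 1.96 nm.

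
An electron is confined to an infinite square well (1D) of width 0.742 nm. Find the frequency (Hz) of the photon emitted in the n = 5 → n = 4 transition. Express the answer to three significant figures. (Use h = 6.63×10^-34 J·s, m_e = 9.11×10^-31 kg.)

E_1 = h²/(8m_eL²) = 1.095×10^-19 J and ΔE = (5² − 4²)E_1 = 9.855×10^-19 J.
f = ΔE/h = 9.855×10^-19/6.63×10^-34 = 1.49×10^15 Hz.

f = 1.49×10^15 Hz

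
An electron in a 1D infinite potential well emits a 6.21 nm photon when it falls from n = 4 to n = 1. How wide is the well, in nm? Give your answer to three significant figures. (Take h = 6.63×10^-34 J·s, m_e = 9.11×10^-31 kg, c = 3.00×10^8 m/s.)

L = 0.168 nm

The photon carries ΔE = hc/λ = 6.63×10^-34·3.00×10^8/6.21×10^-9 m = 3.203×10^-17 J.
Since ΔE = (4² − 1²)E_1, E_1 = 2.135×10^-18 J, and L = h/√(8m_eE_1) = 1.68×10^-10 m = 0.168 nm.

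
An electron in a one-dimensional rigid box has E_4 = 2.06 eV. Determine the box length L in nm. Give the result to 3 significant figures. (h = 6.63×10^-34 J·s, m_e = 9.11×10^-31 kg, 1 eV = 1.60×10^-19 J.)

From E_n = n²h²/(8m_eL²), L = n·h/√(8m_eE_n).
E_4 = 2.06 eV = 3.296×10^-19 J, so L = 4·6.63×10^-34/√(8·9.11×10^-31·3.296×10^-19) = 1.71×10^-9 m = 1.71 nm.

L = 1.71 nm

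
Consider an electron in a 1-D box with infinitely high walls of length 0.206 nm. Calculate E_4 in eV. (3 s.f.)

For an infinite well E_n = n²h²/(8m_eL²), so E_1 = h²/(8m_eL²) = (6.626×10^-34)²/(8·9.109×10^-31·(2.06×10^-10 m)²) = 1.420×10^-18 J.
Then E_4 = 4²·E_1 = 16·1.420×10^-18 J = 2.272×10^-17 J.
Converting, E_4 = 2.272×10^-17 J / (1.602×10^-19 J/eV) = 142 eV.

E_4 = 142 eV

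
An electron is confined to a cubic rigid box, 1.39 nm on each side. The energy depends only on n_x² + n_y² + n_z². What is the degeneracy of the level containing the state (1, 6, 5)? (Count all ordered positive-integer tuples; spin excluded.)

degeneracy = 12

The level has n_x² + n_y² + n_z² = 62. The ordered positive-integer solutions are (1, 5, 6), (1, 6, 5), (2, 3, 7), (2, 7, 3), (3, 2, 7), (3, 7, 2), (5, 1, 6), (5, 6, 1), (6, 1, 5), (6, 5, 1), (7, 2, 3), (7, 3, 2).
That gives 12 states.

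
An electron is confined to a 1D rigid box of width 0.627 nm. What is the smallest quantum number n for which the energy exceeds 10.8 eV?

E_1 = h²/(8m_eL²) = 1.533×10^-19 J = 0.9569 eV.
Need n² > 10.8/0.9569 = 11.29, i.e. n > 3.360.
The smallest integer satisfying this is n = 4.

n = 4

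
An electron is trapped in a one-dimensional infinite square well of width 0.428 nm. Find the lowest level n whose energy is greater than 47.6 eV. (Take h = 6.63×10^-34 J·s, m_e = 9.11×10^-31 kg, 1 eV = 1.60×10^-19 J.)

E_1 = h²/(8m_eL²) = 3.293×10^-19 J = 2.058 eV.
Need n² > 47.6/2.058 = 23.13, i.e. n > 4.809.
The smallest integer satisfying this is n = 5.

n = 5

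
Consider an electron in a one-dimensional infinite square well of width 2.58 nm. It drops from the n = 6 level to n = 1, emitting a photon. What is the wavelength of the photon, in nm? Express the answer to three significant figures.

E_1 = h²/(8m_eL²) = 9.051×10^-21 J, so ΔE = (6² − 1²)E_1 = 3.168×10^-19 J.
λ = hc/ΔE = (6.626×10^-34·2.998×10^8)/3.168×10^-19 = 6.27×10^-7 m = 627 nm.

λ = 627 nm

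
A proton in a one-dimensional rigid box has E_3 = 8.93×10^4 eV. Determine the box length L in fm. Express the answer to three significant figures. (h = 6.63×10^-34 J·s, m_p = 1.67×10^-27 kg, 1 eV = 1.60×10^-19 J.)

From E_n = n²h²/(8m_pL²), L = n·h/√(8m_pE_n).
E_3 = 8.93×10^4 eV = 1.429×10^-14 J, so L = 3·6.63×10^-34/√(8·1.67×10^-27·1.429×10^-14) = 1.44×10^-13 m = 144 fm.

L = 144 fm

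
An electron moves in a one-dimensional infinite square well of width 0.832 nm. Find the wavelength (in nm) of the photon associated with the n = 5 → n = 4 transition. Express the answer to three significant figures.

λ = 254 nm

E_1 = h²/(8m_eL²) = 8.704×10^-20 J, so ΔE = (5² − 4²)E_1 = 7.834×10^-19 J.
λ = hc/ΔE = (6.626×10^-34·2.998×10^8)/7.834×10^-19 = 2.54×10^-7 m = 254 nm.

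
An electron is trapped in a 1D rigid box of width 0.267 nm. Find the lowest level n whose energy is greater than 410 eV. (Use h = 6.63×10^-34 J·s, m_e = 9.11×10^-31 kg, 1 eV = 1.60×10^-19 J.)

n = 9

E_1 = h²/(8m_eL²) = 8.461×10^-19 J = 5.288 eV.
Need n² > 410/5.288 = 77.53, i.e. n > 8.805.
The smallest integer satisfying this is n = 9.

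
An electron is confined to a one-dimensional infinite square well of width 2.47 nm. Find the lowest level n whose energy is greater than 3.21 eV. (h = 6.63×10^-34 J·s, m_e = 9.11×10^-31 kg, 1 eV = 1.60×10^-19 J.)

E_1 = h²/(8m_eL²) = 9.886×10^-21 J = 0.06179 eV.
Need n² > 3.21/0.06179 = 51.95, i.e. n > 7.208.
The smallest integer satisfying this is n = 8.

n = 8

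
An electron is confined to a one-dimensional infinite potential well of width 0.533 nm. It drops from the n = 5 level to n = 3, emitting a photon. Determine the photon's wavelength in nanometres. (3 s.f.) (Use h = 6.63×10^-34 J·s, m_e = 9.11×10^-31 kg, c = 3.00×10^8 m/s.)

E_1 = h²/(8m_eL²) = 2.123×10^-19 J, so ΔE = (5² − 3²)E_1 = 3.397×10^-18 J.
λ = hc/ΔE = (6.63×10^-34·3.00×10^8)/3.397×10^-18 = 5.86×10^-8 m = 58.6 nm.

λ = 58.6 nm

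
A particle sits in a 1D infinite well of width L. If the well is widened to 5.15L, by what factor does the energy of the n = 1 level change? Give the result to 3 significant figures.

E_n ∝ 1/L², so the energy scales by 1/5.15² = 0.0377.

0.0377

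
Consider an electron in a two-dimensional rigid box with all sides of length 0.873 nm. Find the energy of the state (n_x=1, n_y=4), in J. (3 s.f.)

E = 1.34×10^-18 J

For a 2D rectangular well E = (h²/8m_e)·Σ n_i²/L_i² = (6.626×10^-34)²/(8·9.109×10^-31) · [1²/(0.873 nm)² + 4²/(0.873 nm)²].
Evaluating gives E = 1.34×10^-18 J.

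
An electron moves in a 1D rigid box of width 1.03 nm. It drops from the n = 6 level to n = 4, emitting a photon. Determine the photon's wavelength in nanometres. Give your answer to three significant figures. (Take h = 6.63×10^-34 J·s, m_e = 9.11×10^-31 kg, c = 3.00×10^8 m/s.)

E_1 = h²/(8m_eL²) = 5.685×10^-20 J, so ΔE = (6² − 4²)E_1 = 1.137×10^-18 J.
λ = hc/ΔE = (6.63×10^-34·3.00×10^8)/1.137×10^-18 = 1.75×10^-7 m = 175 nm.

λ = 175 nm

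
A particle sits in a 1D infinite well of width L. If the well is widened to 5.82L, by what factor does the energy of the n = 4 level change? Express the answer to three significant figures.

0.0295

E_n ∝ 1/L², so the energy scales by 1/5.82² = 0.0295.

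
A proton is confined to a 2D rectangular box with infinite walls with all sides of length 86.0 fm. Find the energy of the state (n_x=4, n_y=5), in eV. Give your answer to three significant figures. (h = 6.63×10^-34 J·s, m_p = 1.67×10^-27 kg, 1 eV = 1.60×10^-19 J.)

E = 1.14×10^6 eV

For a 2D rectangular well E = (h²/8m_p)·Σ n_i²/L_i² = (6.63×10^-34)²/(8·1.67×10^-27) · [4²/(86.0 fm)² + 5²/(86.0 fm)²].
Evaluating gives E = 1.824×10^-13 J = 1.14×10^6 eV.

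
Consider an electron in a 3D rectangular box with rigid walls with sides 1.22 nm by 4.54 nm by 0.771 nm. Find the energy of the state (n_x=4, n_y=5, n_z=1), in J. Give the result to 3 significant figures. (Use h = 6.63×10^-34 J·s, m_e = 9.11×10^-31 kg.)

For a 3D rectangular well E = (h²/8m_e)·Σ n_i²/L_i² = (6.63×10^-34)²/(8·9.11×10^-31) · [4²/(1.22 nm)² + 5²/(4.54 nm)² + 1²/(0.771 nm)²].
Evaluating gives E = 8.23×10^-19 J.

E = 8.23×10^-19 J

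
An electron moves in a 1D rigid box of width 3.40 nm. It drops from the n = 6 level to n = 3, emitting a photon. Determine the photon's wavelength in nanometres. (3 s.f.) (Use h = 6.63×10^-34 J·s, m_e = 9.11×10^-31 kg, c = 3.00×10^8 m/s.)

E_1 = h²/(8m_eL²) = 5.217×10^-21 J, so ΔE = (6² − 3²)E_1 = 1.409×10^-19 J.
λ = hc/ΔE = (6.63×10^-34·3.00×10^8)/1.409×10^-19 = 1.41×10^-6 m = 1.41×10^3 nm.

λ = 1.41×10^3 nm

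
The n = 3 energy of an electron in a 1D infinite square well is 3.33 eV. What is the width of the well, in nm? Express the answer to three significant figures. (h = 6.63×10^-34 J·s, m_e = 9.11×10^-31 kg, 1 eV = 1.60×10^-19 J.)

From E_n = n²h²/(8m_eL²), L = n·h/√(8m_eE_n).
E_3 = 3.33 eV = 5.328×10^-19 J, so L = 3·6.63×10^-34/√(8·9.11×10^-31·5.328×10^-19) = 1.01×10^-9 m = 1.01 nm.

L = 1.01 nm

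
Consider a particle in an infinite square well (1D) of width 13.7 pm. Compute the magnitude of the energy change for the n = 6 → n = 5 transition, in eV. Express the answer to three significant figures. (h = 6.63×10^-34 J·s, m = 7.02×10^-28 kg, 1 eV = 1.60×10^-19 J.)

|ΔE| = 28.7 eV

E_1 = h²/(8mL²) = 4.170×10^-19 J.
|ΔE| = |6² − 5²|·E_1 = 11·4.170×10^-19 J = 4.587×10^-18 J = 28.7 eV.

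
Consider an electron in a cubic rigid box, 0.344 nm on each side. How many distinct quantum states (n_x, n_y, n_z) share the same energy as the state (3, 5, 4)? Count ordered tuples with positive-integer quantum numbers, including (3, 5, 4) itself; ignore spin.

degeneracy = 6

The level has n_x² + n_y² + n_z² = 50. The ordered positive-integer solutions are (3, 4, 5), (3, 5, 4), (4, 3, 5), (4, 5, 3), (5, 3, 4), (5, 4, 3).
That gives 6 states.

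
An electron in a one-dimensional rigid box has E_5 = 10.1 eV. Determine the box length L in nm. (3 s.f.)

From E_n = n²h²/(8m_eL²), L = n·h/√(8m_eE_n).
E_5 = 10.1 eV = 1.618×10^-18 J, so L = 5·6.626×10^-34/√(8·9.109×10^-31·1.618×10^-18) = 9.65×10^-10 m = 0.965 nm.

L = 0.965 nm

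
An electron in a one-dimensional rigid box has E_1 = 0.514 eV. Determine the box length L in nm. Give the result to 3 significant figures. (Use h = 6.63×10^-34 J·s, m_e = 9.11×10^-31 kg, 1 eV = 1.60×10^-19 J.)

L = 0.856 nm

From E_n = n²h²/(8m_eL²), L = n·h/√(8m_eE_n).
E_1 = 0.514 eV = 8.224×10^-20 J, so L = 1·6.63×10^-34/√(8·9.11×10^-31·8.224×10^-20) = 8.56×10^-10 m = 0.856 nm.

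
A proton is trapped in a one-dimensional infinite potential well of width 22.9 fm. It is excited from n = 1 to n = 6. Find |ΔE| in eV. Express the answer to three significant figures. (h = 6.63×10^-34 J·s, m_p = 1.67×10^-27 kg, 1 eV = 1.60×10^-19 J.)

|ΔE| = 1.37×10^7 eV

E_1 = h²/(8m_pL²) = 6.274×10^-14 J.
|ΔE| = |1² − 6²|·E_1 = 35·6.274×10^-14 J = 2.196×10^-12 J = 1.37×10^7 eV.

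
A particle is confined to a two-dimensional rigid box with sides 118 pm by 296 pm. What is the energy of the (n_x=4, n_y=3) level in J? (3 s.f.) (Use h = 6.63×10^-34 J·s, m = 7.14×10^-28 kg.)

E = 9.63×10^-20 J

For a 2D rectangular well E = (h²/8m)·Σ n_i²/L_i² = (6.63×10^-34)²/(8·7.14×10^-28) · [4²/(118 pm)² + 3²/(296 pm)²].
Evaluating gives E = 9.63×10^-20 J.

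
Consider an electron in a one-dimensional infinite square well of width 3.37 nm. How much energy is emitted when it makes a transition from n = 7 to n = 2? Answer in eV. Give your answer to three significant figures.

|ΔE| = 1.49 eV

E_1 = h²/(8m_eL²) = 5.305×10^-21 J.
|ΔE| = |7² − 2²|·E_1 = 45·5.305×10^-21 J = 2.387×10^-19 J = 1.49 eV.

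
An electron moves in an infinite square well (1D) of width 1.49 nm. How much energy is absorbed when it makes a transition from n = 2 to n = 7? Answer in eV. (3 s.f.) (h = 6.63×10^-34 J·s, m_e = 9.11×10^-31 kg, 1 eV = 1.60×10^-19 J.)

E_1 = h²/(8m_eL²) = 2.717×10^-20 J.
|ΔE| = |2² − 7²|·E_1 = 45·2.717×10^-20 J = 1.223×10^-18 J = 7.64 eV.

|ΔE| = 7.64 eV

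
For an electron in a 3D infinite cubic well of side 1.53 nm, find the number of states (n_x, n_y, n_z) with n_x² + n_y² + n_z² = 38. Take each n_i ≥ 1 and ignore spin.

The level has n_x² + n_y² + n_z² = 38. The ordered positive-integer solutions are (1, 1, 6), (1, 6, 1), (2, 3, 5), (2, 5, 3), (3, 2, 5), (3, 5, 2), (5, 2, 3), (5, 3, 2), (6, 1, 1).
That gives 9 states.

degeneracy = 9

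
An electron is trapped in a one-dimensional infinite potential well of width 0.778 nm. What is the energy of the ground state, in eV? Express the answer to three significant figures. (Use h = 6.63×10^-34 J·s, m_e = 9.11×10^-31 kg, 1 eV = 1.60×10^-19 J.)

E_1 = 0.623 eV

For an infinite well E_n = n²h²/(8m_eL²), so E_1 = h²/(8m_eL²) = (6.63×10^-34)²/(8·9.11×10^-31·(7.78×10^-10 m)²) = 9.965×10^-20 J.
Converting, E_1 = 9.965×10^-20 J / (1.60×10^-19 J/eV) = 0.623 eV.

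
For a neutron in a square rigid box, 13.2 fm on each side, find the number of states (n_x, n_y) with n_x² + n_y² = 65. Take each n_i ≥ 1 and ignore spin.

The level has n_x² + n_y² = 65. The ordered positive-integer solutions are (1, 8), (4, 7), (7, 4), (8, 1).
That gives 4 states.

degeneracy = 4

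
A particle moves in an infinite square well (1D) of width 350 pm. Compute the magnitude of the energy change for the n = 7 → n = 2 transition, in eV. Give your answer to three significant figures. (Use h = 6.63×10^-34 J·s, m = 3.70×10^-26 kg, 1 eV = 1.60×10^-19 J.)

|ΔE| = 0.00341 eV

E_1 = h²/(8mL²) = 1.212×10^-23 J.
|ΔE| = |7² − 2²|·E_1 = 45·1.212×10^-23 J = 5.454×10^-22 J = 0.00341 eV.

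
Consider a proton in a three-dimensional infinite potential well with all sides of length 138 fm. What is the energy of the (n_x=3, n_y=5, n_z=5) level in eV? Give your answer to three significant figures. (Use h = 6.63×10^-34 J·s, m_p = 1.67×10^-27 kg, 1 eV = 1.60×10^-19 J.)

For a 3D rectangular well E = (h²/8m_p)·Σ n_i²/L_i² = (6.63×10^-34)²/(8·1.67×10^-27) · [3²/(138 fm)² + 5²/(138 fm)² + 5²/(138 fm)²].
Evaluating gives E = 1.019×10^-13 J = 6.37×10^5 eV.

E = 6.37×10^5 eV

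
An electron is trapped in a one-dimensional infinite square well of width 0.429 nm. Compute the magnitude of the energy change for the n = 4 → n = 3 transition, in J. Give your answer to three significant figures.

|ΔE| = 2.29×10^-18 J

E_1 = h²/(8m_eL²) = 3.274×10^-19 J.
|ΔE| = |4² − 3²|·E_1 = 7·3.274×10^-19 J = 2.29×10^-18 J.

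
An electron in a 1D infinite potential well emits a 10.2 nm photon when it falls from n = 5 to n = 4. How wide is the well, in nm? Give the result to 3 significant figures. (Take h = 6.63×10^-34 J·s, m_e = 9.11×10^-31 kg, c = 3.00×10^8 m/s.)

L = 0.167 nm

The photon carries ΔE = hc/λ = 6.63×10^-34·3.00×10^8/1.02×10^-8 m = 1.950×10^-17 J.
Since ΔE = (5² − 4²)E_1, E_1 = 2.167×10^-18 J, and L = h/√(8m_eE_1) = 1.67×10^-10 m = 0.167 nm.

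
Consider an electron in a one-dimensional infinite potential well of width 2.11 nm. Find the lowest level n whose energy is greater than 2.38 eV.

n = 6

E_1 = h²/(8m_eL²) = 1.353×10^-20 J = 0.08446 eV.
Need n² > 2.38/0.08446 = 28.18, i.e. n > 5.308.
The smallest integer satisfying this is n = 6.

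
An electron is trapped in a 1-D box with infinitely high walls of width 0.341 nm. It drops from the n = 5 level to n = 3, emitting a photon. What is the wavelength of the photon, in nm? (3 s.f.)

E_1 = h²/(8m_eL²) = 5.181×10^-19 J, so ΔE = (5² − 3²)E_1 = 8.290×10^-18 J.
λ = hc/ΔE = (6.626×10^-34·2.998×10^8)/8.290×10^-18 = 2.40×10^-8 m = 24.0 nm.

λ = 24.0 nm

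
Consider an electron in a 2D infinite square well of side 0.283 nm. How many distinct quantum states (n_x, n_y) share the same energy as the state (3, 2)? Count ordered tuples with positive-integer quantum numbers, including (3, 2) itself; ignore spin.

The level has n_x² + n_y² = 13. The ordered positive-integer solutions are (2, 3), (3, 2).
That gives 2 states.

degeneracy = 2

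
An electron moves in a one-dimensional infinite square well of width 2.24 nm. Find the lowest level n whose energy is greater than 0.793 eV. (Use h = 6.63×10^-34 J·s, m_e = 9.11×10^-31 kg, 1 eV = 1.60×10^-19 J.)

E_1 = h²/(8m_eL²) = 1.202×10^-20 J = 0.07512 eV.
Need n² > 0.793/0.07512 = 10.56, i.e. n > 3.250.
The smallest integer satisfying this is n = 4.

n = 4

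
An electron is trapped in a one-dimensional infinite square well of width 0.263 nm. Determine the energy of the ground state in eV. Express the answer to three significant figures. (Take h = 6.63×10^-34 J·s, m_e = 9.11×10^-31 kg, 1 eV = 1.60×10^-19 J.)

E_1 = 5.45 eV

For an infinite well E_n = n²h²/(8m_eL²), so E_1 = h²/(8m_eL²) = (6.63×10^-34)²/(8·9.11×10^-31·(2.63×10^-10 m)²) = 8.720×10^-19 J.
Converting, E_1 = 8.720×10^-19 J / (1.60×10^-19 J/eV) = 5.45 eV.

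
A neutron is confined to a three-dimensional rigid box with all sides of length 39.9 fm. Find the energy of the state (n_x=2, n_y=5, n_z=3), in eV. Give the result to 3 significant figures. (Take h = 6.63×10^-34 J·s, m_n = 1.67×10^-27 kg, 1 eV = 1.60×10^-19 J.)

For a 3D rectangular well E = (h²/8m_n)·Σ n_i²/L_i² = (6.63×10^-34)²/(8·1.67×10^-27) · [2²/(39.9 fm)² + 5²/(39.9 fm)² + 3²/(39.9 fm)²].
Evaluating gives E = 7.853×10^-13 J = 4.91×10^6 eV.

E = 4.91×10^6 eV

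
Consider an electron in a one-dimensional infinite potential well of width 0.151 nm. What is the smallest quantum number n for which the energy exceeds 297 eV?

E_1 = h²/(8m_eL²) = 2.642×10^-18 J = 16.49 eV.
Need n² > 297/16.49 = 18.01, i.e. n > 4.244.
The smallest integer satisfying this is n = 5.

n = 5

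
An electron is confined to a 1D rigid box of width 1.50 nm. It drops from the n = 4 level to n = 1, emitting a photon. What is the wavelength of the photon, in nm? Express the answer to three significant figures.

E_1 = h²/(8m_eL²) = 2.678×10^-20 J, so ΔE = (4² − 1²)E_1 = 4.017×10^-19 J.
λ = hc/ΔE = (6.626×10^-34·2.998×10^8)/4.017×10^-19 = 4.95×10^-7 m = 495 nm.

λ = 495 nm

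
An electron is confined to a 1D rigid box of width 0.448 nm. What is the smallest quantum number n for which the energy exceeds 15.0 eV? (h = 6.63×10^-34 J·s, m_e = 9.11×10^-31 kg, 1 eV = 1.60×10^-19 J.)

E_1 = h²/(8m_eL²) = 3.005×10^-19 J = 1.878 eV.
Need n² > 15.0/1.878 = 7.987, i.e. n > 2.826.
The smallest integer satisfying this is n = 3.

n = 3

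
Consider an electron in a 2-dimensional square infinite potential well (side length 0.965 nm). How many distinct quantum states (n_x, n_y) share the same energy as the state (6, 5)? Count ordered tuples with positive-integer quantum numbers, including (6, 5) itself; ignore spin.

The level has n_x² + n_y² = 61. The ordered positive-integer solutions are (5, 6), (6, 5).
That gives 2 states.

degeneracy = 2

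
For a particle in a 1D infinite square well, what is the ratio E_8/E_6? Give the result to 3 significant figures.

E_n ∝ n², so E_8/E_6 = 8²/6² = 64/36 = 1.78.

1.78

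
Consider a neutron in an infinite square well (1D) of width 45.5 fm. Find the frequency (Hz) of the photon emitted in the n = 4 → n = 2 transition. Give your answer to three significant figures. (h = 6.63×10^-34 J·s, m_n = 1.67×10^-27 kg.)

f = 2.88×10^20 Hz

E_1 = h²/(8m_nL²) = 1.589×10^-14 J and ΔE = (4² − 2²)E_1 = 1.907×10^-13 J.
f = ΔE/h = 1.907×10^-13/6.63×10^-34 = 2.88×10^20 Hz.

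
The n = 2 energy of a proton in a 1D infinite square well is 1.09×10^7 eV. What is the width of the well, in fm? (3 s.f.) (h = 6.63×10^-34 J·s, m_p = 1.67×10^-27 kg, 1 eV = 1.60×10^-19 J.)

L = 8.69 fm

From E_n = n²h²/(8m_pL²), L = n·h/√(8m_pE_n).
E_2 = 1.09×10^7 eV = 1.744×10^-12 J, so L = 2·6.63×10^-34/√(8·1.67×10^-27·1.744×10^-12) = 8.69×10^-15 m = 8.69 fm.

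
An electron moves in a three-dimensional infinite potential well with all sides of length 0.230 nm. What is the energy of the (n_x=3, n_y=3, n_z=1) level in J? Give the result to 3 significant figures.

E = 2.16×10^-17 J

For a 3D rectangular well E = (h²/8m_e)·Σ n_i²/L_i² = (6.626×10^-34)²/(8·9.109×10^-31) · [3²/(0.230 nm)² + 3²/(0.230 nm)² + 1²/(0.230 nm)²].
Evaluating gives E = 2.16×10^-17 J.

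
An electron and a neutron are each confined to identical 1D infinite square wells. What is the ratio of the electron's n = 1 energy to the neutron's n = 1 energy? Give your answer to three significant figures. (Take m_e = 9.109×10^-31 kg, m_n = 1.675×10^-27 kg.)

E_n ∝ 1/m at fixed n and L, so the ratio is m_n/m_e = 1.675×10^-27/9.109×10^-31 = 1.84×10^3.

1.84×10^3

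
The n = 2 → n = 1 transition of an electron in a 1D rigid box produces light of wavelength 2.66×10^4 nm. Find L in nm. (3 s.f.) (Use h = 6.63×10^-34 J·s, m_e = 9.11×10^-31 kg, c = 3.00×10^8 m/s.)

L = 4.92 nm

The photon carries ΔE = hc/λ = 6.63×10^-34·3.00×10^8/2.66×10^-5 m = 7.477×10^-21 J.
Since ΔE = (2² − 1²)E_1, E_1 = 2.492×10^-21 J, and L = h/√(8m_eE_1) = 4.92×10^-9 m = 4.92 nm.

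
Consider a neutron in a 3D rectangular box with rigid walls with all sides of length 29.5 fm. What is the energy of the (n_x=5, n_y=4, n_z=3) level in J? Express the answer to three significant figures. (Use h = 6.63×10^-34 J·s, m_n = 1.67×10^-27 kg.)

E = 1.89×10^-12 J

For a 3D rectangular well E = (h²/8m_n)·Σ n_i²/L_i² = (6.63×10^-34)²/(8·1.67×10^-27) · [5²/(29.5 fm)² + 4²/(29.5 fm)² + 3²/(29.5 fm)²].
Evaluating gives E = 1.89×10^-12 J.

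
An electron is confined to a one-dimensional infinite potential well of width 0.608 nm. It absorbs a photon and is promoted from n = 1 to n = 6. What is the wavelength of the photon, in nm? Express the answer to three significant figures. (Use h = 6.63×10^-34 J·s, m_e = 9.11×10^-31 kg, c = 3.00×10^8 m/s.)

λ = 34.8 nm

E_1 = h²/(8m_eL²) = 1.632×10^-19 J, so ΔE = (6² − 1²)E_1 = 5.712×10^-18 J.
λ = hc/ΔE = (6.63×10^-34·3.00×10^8)/5.712×10^-18 = 3.48×10^-8 m = 34.8 nm.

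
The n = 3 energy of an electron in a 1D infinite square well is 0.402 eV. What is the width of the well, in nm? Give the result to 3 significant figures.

L = 2.90 nm

From E_n = n²h²/(8m_eL²), L = n·h/√(8m_eE_n).
E_3 = 0.402 eV = 6.440×10^-20 J, so L = 3·6.626×10^-34/√(8·9.109×10^-31·6.440×10^-20) = 2.90×10^-9 m = 2.90 nm.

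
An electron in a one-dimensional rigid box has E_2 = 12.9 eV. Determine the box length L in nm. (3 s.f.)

L = 0.341 nm

From E_n = n²h²/(8m_eL²), L = n·h/√(8m_eE_n).
E_2 = 12.9 eV = 2.067×10^-18 J, so L = 2·6.626×10^-34/√(8·9.109×10^-31·2.067×10^-18) = 3.41×10^-10 m = 0.341 nm.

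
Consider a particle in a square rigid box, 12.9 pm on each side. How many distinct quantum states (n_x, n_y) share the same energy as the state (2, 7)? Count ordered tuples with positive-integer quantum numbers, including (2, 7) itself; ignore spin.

The level has n_x² + n_y² = 53. The ordered positive-integer solutions are (2, 7), (7, 2).
That gives 2 states.

degeneracy = 2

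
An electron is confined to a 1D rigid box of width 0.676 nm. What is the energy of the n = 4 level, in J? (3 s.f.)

E_4 = 2.11×10^-18 J

For an infinite well E_n = n²h²/(8m_eL²), so E_1 = h²/(8m_eL²) = (6.626×10^-34)²/(8·9.109×10^-31·(6.76×10^-10 m)²) = 1.318×10^-19 J.
Then E_4 = 4²·E_1 = 16·1.318×10^-19 J = 2.11×10^-18 J.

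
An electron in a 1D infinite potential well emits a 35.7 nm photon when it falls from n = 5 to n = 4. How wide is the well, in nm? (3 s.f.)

The photon carries ΔE = hc/λ = 6.626×10^-34·2.998×10^8/3.57×10^-8 m = 5.564×10^-18 J.
Since ΔE = (5² − 4²)E_1, E_1 = 6.182×10^-19 J, and L = h/√(8m_eE_1) = 3.12×10^-10 m = 0.312 nm.

L = 0.312 nm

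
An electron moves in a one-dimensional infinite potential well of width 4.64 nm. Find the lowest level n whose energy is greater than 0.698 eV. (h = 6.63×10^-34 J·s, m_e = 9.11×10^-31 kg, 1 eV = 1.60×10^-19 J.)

n = 7

E_1 = h²/(8m_eL²) = 2.801×10^-21 J = 0.01751 eV.
Need n² > 0.698/0.01751 = 39.86, i.e. n > 6.313.
The smallest integer satisfying this is n = 7.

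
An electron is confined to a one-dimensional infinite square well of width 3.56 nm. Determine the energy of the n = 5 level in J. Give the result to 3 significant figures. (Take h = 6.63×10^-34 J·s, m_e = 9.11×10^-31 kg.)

E_5 = 1.19×10^-19 J

For an infinite well E_n = n²h²/(8m_eL²), so E_1 = h²/(8m_eL²) = (6.63×10^-34)²/(8·9.11×10^-31·(3.56×10^-9 m)²) = 4.759×10^-21 J.
Then E_5 = 5²·E_1 = 25·4.759×10^-21 J = 1.19×10^-19 J.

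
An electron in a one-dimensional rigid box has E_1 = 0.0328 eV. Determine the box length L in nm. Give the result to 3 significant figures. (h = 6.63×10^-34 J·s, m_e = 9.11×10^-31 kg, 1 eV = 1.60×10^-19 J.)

From E_n = n²h²/(8m_eL²), L = n·h/√(8m_eE_n).
E_1 = 0.0328 eV = 5.248×10^-21 J, so L = 1·6.63×10^-34/√(8·9.11×10^-31·5.248×10^-21) = 3.39×10^-9 m = 3.39 nm.

L = 3.39 nm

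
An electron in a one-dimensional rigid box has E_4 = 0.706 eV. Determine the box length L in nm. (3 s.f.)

L = 2.92 nm

From E_n = n²h²/(8m_eL²), L = n·h/√(8m_eE_n).
E_4 = 0.706 eV = 1.131×10^-19 J, so L = 4·6.626×10^-34/√(8·9.109×10^-31·1.131×10^-19) = 2.92×10^-9 m = 2.92 nm.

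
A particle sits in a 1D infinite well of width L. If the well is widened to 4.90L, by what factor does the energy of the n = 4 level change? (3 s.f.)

0.0416

E_n ∝ 1/L², so the energy scales by 1/4.90² = 0.0416.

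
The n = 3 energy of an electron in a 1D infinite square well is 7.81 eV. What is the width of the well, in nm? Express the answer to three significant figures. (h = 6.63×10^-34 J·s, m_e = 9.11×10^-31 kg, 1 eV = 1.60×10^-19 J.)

From E_n = n²h²/(8m_eL²), L = n·h/√(8m_eE_n).
E_3 = 7.81 eV = 1.250×10^-18 J, so L = 3·6.63×10^-34/√(8·9.11×10^-31·1.250×10^-18) = 6.59×10^-10 m = 0.659 nm.

L = 0.659 nm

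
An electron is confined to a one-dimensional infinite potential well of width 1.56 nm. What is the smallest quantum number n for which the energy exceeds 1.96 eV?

n = 4

E_1 = h²/(8m_eL²) = 2.476×10^-20 J = 0.1546 eV.
Need n² > 1.96/0.1546 = 12.68, i.e. n > 3.561.
The smallest integer satisfying this is n = 4.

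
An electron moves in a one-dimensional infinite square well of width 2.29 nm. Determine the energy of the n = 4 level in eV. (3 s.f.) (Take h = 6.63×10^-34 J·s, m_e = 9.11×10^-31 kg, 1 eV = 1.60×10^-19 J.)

E_4 = 1.15 eV

For an infinite well E_n = n²h²/(8m_eL²), so E_1 = h²/(8m_eL²) = (6.63×10^-34)²/(8·9.11×10^-31·(2.29×10^-9 m)²) = 1.150×10^-20 J.
Then E_4 = 4²·E_1 = 16·1.150×10^-20 J = 1.840×10^-19 J.
Converting, E_4 = 1.840×10^-19 J / (1.60×10^-19 J/eV) = 1.15 eV.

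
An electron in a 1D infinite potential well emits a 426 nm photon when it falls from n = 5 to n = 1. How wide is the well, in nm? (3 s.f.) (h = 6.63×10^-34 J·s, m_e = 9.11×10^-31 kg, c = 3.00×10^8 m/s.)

L = 1.76 nm

The photon carries ΔE = hc/λ = 6.63×10^-34·3.00×10^8/4.26×10^-7 m = 4.669×10^-19 J.
Since ΔE = (5² − 1²)E_1, E_1 = 1.945×10^-20 J, and L = h/√(8m_eE_1) = 1.76×10^-9 m = 1.76 nm.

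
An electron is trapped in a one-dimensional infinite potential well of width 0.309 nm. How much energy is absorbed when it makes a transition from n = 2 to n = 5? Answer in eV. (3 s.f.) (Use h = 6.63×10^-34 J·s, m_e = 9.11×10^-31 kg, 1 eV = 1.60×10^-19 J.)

E_1 = h²/(8m_eL²) = 6.317×10^-19 J.
|ΔE| = |2² − 5²|·E_1 = 21·6.317×10^-19 J = 1.327×10^-17 J = 82.9 eV.

|ΔE| = 82.9 eV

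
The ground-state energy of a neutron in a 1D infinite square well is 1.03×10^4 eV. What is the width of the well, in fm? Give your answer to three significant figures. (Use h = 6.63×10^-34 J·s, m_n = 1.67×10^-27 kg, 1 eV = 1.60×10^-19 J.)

From E_n = n²h²/(8m_nL²), L = n·h/√(8m_nE_n).
E_1 = 1.03×10^4 eV = 1.648×10^-15 J, so L = 1·6.63×10^-34/√(8·1.67×10^-27·1.648×10^-15) = 1.41×10^-13 m = 141 fm.

L = 141 fm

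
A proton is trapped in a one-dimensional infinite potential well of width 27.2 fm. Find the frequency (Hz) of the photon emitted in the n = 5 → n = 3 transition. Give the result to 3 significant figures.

E_1 = h²/(8m_pL²) = 4.434×10^-14 J and ΔE = (5² − 3²)E_1 = 7.094×10^-13 J.
f = ΔE/h = 7.094×10^-13/6.626×10^-34 = 1.07×10^21 Hz.

f = 1.07×10^21 Hz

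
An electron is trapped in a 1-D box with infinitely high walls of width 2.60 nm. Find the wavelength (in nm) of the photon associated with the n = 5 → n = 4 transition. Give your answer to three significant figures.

E_1 = h²/(8m_eL²) = 8.912×10^-21 J, so ΔE = (5² − 4²)E_1 = 8.021×10^-20 J.
λ = hc/ΔE = (6.626×10^-34·2.998×10^8)/8.021×10^-20 = 2.48×10^-6 m = 2.48×10^3 nm.

λ = 2.48×10^3 nm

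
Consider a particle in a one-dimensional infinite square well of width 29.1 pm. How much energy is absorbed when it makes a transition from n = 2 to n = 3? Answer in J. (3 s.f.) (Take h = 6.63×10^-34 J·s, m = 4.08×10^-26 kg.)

E_1 = h²/(8mL²) = 1.590×10^-21 J.
|ΔE| = |2² − 3²|·E_1 = 5·1.590×10^-21 J = 7.95×10^-21 J.

|ΔE| = 7.95×10^-21 J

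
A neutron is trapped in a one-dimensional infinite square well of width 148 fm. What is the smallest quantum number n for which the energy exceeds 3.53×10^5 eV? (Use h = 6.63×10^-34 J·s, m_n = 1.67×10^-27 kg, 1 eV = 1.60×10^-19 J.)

E_1 = h²/(8m_nL²) = 1.502×10^-15 J = 9388 eV.
Need n² > 3.53×10^5/9388 = 37.60, i.e. n > 6.132.
The smallest integer satisfying this is n = 7.

n = 7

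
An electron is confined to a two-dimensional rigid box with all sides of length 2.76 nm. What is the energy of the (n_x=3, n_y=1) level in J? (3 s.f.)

For a 2D rectangular well E = (h²/8m_e)·Σ n_i²/L_i² = (6.626×10^-34)²/(8·9.109×10^-31) · [3²/(2.76 nm)² + 1²/(2.76 nm)²].
Evaluating gives E = 7.91×10^-20 J.

E = 7.91×10^-20 J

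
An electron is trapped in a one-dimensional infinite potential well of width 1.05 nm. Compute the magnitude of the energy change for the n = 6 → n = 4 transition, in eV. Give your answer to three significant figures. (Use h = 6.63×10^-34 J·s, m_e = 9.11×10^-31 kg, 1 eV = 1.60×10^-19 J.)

E_1 = h²/(8m_eL²) = 5.471×10^-20 J.
|ΔE| = |6² − 4²|·E_1 = 20·5.471×10^-20 J = 1.094×10^-18 J = 6.84 eV.

|ΔE| = 6.84 eV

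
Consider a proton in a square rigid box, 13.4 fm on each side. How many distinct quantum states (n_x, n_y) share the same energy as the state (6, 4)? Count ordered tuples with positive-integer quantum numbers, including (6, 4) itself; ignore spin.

degeneracy = 2

The level has n_x² + n_y² = 52. The ordered positive-integer solutions are (4, 6), (6, 4).
That gives 2 states.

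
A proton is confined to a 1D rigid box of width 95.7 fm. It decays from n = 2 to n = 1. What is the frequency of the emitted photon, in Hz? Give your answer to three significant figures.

E_1 = h²/(8m_pL²) = 3.582×10^-15 J and ΔE = (2² − 1²)E_1 = 1.075×10^-14 J.
f = ΔE/h = 1.075×10^-14/6.626×10^-34 = 1.62×10^19 Hz.

f = 1.62×10^19 Hz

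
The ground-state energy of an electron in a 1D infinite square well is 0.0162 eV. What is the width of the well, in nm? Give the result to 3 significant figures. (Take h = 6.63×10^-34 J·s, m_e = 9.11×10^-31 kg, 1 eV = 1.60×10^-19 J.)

From E_n = n²h²/(8m_eL²), L = n·h/√(8m_eE_n).
E_1 = 0.0162 eV = 2.592×10^-21 J, so L = 1·6.63×10^-34/√(8·9.11×10^-31·2.592×10^-21) = 4.82×10^-9 m = 4.82 nm.

L = 4.82 nm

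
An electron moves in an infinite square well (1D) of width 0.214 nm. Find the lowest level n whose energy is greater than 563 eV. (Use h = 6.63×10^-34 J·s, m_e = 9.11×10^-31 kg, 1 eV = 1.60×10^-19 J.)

n = 9

E_1 = h²/(8m_eL²) = 1.317×10^-18 J = 8.231 eV.
Need n² > 563/8.231 = 68.40, i.e. n > 8.270.
The smallest integer satisfying this is n = 9.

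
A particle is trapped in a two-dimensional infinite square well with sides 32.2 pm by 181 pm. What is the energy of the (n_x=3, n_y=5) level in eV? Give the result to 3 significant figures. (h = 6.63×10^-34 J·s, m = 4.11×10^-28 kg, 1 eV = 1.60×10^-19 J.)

For a 2D rectangular well E = (h²/8m)·Σ n_i²/L_i² = (6.63×10^-34)²/(8·4.11×10^-28) · [3²/(32.2 pm)² + 5²/(181 pm)²].
Evaluating gives E = 1.262×10^-18 J = 7.89 eV.

E = 7.89 eV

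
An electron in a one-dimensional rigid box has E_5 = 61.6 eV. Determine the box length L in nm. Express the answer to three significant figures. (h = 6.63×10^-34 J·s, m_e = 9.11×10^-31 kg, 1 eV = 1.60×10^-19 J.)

L = 0.391 nm

From E_n = n²h²/(8m_eL²), L = n·h/√(8m_eE_n).
E_5 = 61.6 eV = 9.856×10^-18 J, so L = 5·6.63×10^-34/√(8·9.11×10^-31·9.856×10^-18) = 3.91×10^-10 m = 0.391 nm.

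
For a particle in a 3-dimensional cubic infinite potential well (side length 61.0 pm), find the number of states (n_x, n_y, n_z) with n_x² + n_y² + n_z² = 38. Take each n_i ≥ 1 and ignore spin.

The level has n_x² + n_y² + n_z² = 38. The ordered positive-integer solutions are (1, 1, 6), (1, 6, 1), (2, 3, 5), (2, 5, 3), (3, 2, 5), (3, 5, 2), (5, 2, 3), (5, 3, 2), (6, 1, 1).
That gives 9 states.

degeneracy = 9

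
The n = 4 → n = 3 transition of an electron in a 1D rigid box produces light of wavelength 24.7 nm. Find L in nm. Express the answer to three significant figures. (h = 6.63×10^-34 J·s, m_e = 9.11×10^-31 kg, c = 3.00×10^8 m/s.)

L = 0.229 nm

The photon carries ΔE = hc/λ = 6.63×10^-34·3.00×10^8/2.47×10^-8 m = 8.053×10^-18 J.
Since ΔE = (4² − 3²)E_1, E_1 = 1.150×10^-18 J, and L = h/√(8m_eE_1) = 2.29×10^-10 m = 0.229 nm.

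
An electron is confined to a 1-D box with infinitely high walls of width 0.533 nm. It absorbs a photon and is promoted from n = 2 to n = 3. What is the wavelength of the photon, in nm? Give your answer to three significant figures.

λ = 187 nm

E_1 = h²/(8m_eL²) = 2.121×10^-19 J, so ΔE = (3² − 2²)E_1 = 1.061×10^-18 J.
λ = hc/ΔE = (6.626×10^-34·2.998×10^8)/1.061×10^-18 = 1.87×10^-7 m = 187 nm.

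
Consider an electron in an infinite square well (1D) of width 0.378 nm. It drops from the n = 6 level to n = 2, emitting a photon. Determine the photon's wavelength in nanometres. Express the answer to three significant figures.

E_1 = h²/(8m_eL²) = 4.217×10^-19 J, so ΔE = (6² − 2²)E_1 = 1.349×10^-17 J.
λ = hc/ΔE = (6.626×10^-34·2.998×10^8)/1.349×10^-17 = 1.47×10^-8 m = 14.7 nm.

λ = 14.7 nm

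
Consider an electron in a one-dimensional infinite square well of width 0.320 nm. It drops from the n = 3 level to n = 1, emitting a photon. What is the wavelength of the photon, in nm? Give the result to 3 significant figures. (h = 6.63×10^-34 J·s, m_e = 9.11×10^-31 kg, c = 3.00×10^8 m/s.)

λ = 42.2 nm

E_1 = h²/(8m_eL²) = 5.890×10^-19 J, so ΔE = (3² − 1²)E_1 = 4.712×10^-18 J.
λ = hc/ΔE = (6.63×10^-34·3.00×10^8)/4.712×10^-18 = 4.22×10^-8 m = 42.2 nm.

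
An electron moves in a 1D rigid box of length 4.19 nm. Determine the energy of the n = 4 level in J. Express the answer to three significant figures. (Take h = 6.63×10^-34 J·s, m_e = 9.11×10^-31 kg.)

E_4 = 5.50×10^-20 J

For an infinite well E_n = n²h²/(8m_eL²), so E_1 = h²/(8m_eL²) = (6.63×10^-34)²/(8·9.11×10^-31·(4.19×10^-9 m)²) = 3.436×10^-21 J.
Then E_4 = 4²·E_1 = 16·3.436×10^-21 J = 5.50×10^-20 J.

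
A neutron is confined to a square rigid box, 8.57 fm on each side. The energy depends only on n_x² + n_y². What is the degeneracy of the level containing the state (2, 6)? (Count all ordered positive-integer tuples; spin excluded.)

degeneracy = 2

The level has n_x² + n_y² = 40. The ordered positive-integer solutions are (2, 6), (6, 2).
That gives 2 states.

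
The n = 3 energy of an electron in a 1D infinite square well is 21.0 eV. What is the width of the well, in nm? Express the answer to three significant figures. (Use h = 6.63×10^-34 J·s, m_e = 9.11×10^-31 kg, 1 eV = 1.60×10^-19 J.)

From E_n = n²h²/(8m_eL²), L = n·h/√(8m_eE_n).
E_3 = 21.0 eV = 3.360×10^-18 J, so L = 3·6.63×10^-34/√(8·9.11×10^-31·3.360×10^-18) = 4.02×10^-10 m = 0.402 nm.

L = 0.402 nm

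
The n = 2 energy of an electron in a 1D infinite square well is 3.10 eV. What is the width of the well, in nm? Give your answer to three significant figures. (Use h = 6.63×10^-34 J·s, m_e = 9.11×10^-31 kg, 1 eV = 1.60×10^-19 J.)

From E_n = n²h²/(8m_eL²), L = n·h/√(8m_eE_n).
E_2 = 3.10 eV = 4.960×10^-19 J, so L = 2·6.63×10^-34/√(8·9.11×10^-31·4.960×10^-19) = 6.97×10^-10 m = 0.697 nm.

L = 0.697 nm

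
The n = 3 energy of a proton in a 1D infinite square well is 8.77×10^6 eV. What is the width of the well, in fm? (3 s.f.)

L = 14.5 fm

From E_n = n²h²/(8m_pL²), L = n·h/√(8m_pE_n).
E_3 = 8.77×10^6 eV = 1.405×10^-12 J, so L = 3·6.626×10^-34/√(8·1.673×10^-27·1.405×10^-12) = 1.45×10^-14 m = 14.5 fm.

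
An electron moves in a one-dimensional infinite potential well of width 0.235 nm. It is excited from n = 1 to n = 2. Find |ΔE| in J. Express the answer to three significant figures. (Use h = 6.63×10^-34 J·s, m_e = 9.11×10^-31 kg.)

|ΔE| = 3.28×10^-18 J

E_1 = h²/(8m_eL²) = 1.092×10^-18 J.
|ΔE| = |1² − 2²|·E_1 = 3·1.092×10^-18 J = 3.28×10^-18 J.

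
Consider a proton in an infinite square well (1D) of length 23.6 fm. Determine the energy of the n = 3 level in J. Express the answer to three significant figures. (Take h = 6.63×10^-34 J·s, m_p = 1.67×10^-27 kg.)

For an infinite well E_n = n²h²/(8m_pL²), so E_1 = h²/(8m_pL²) = (6.63×10^-34)²/(8·1.67×10^-27·(2.36×10^-14 m)²) = 5.907×10^-14 J.
Then E_3 = 3²·E_1 = 9·5.907×10^-14 J = 5.32×10^-13 J.

E_3 = 5.32×10^-13 J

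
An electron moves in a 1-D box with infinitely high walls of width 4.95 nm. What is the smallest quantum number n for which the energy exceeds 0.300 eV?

n = 5

E_1 = h²/(8m_eL²) = 2.459×10^-21 J = 0.01535 eV.
Need n² > 0.300/0.01535 = 19.54, i.e. n > 4.420.
The smallest integer satisfying this is n = 5.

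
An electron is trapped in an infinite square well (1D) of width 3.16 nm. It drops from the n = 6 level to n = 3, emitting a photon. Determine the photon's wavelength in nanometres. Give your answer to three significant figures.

E_1 = h²/(8m_eL²) = 6.033×10^-21 J, so ΔE = (6² − 3²)E_1 = 1.629×10^-19 J.
λ = hc/ΔE = (6.626×10^-34·2.998×10^8)/1.629×10^-19 = 1.22×10^-6 m = 1.22×10^3 nm.

λ = 1.22×10^3 nm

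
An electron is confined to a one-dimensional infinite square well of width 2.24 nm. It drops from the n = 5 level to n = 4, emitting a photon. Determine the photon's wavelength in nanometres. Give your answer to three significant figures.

λ = 1.84×10^3 nm

E_1 = h²/(8m_eL²) = 1.201×10^-20 J, so ΔE = (5² − 4²)E_1 = 1.081×10^-19 J.
λ = hc/ΔE = (6.626×10^-34·2.998×10^8)/1.081×10^-19 = 1.84×10^-6 m = 1.84×10^3 nm.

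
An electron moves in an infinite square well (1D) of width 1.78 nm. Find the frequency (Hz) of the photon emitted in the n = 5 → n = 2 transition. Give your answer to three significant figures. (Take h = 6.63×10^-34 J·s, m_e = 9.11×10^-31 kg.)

E_1 = h²/(8m_eL²) = 1.904×10^-20 J and ΔE = (5² − 2²)E_1 = 3.998×10^-19 J.
f = ΔE/h = 3.998×10^-19/6.63×10^-34 = 6.03×10^14 Hz.

f = 6.03×10^14 Hz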